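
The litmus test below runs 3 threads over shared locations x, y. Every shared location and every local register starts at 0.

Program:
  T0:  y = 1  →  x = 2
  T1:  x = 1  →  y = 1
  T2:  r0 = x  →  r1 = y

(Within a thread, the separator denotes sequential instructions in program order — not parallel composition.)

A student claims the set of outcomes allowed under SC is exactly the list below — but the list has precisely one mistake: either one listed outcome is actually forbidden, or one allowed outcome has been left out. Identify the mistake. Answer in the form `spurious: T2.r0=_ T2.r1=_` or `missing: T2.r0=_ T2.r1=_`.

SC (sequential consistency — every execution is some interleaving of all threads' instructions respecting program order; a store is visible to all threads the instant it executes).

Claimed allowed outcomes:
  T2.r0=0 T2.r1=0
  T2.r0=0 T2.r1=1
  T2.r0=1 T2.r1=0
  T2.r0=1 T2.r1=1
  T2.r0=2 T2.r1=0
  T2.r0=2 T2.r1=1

outcome vector order: (T2.r0,T2.r1)
[SC] allowed = {(0,0) (0,1) (1,0) (1,1) (2,1)}
claimed∖SC = {(2,0)}

spurious: T2.r0=2 T2.r1=0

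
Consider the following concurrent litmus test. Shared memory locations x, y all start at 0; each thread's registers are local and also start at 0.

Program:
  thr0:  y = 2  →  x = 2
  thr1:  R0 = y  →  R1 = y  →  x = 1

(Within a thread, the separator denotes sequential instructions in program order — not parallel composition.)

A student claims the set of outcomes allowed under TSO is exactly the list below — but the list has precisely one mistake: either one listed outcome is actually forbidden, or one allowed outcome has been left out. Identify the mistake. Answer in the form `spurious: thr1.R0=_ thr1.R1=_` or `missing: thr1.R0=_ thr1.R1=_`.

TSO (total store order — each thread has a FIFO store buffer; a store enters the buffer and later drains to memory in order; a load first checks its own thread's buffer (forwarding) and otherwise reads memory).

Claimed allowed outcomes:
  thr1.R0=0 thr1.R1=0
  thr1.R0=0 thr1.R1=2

outcome vector order: (thr1.R0,thr1.R1)
TSO: 3 outcomes — {00; 02; 22}
TSO∖claimed = {22}

missing: thr1.R0=2 thr1.R1=2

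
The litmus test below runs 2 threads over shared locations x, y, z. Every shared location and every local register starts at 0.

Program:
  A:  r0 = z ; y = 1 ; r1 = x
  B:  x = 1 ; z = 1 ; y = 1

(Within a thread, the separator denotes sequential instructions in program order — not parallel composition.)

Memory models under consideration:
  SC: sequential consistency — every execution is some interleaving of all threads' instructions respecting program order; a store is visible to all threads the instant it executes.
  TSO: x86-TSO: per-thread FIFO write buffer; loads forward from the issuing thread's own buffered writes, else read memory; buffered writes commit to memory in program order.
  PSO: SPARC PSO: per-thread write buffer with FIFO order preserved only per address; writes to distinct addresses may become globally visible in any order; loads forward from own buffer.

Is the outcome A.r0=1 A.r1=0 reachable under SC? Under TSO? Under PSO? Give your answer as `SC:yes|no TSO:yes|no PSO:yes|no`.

SC:no TSO:no PSO:yes

outcome vector order: (A.r0,A.r1)
under SC → (0,0), (0,1), (1,1)
under TSO → (0,0), (0,1), (1,1)
under PSO → (0,0), (0,1), (1,0), (1,1)
target (1,0) ∈ {PSO}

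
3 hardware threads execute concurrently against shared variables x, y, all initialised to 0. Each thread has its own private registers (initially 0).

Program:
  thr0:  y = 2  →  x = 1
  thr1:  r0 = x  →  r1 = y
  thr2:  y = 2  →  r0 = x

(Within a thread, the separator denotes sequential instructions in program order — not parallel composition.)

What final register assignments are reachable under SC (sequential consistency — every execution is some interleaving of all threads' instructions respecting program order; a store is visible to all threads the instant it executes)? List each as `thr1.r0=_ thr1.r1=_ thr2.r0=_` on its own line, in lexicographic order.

thr1.r0=0 thr1.r1=0 thr2.r0=0
thr1.r0=0 thr1.r1=0 thr2.r0=1
thr1.r0=0 thr1.r1=2 thr2.r0=0
thr1.r0=0 thr1.r1=2 thr2.r0=1
thr1.r0=1 thr1.r1=2 thr2.r0=0
thr1.r0=1 thr1.r1=2 thr2.r0=1

outcome vector order: (thr1.r0,thr1.r1,thr2.r0)
|SC outcomes| = 6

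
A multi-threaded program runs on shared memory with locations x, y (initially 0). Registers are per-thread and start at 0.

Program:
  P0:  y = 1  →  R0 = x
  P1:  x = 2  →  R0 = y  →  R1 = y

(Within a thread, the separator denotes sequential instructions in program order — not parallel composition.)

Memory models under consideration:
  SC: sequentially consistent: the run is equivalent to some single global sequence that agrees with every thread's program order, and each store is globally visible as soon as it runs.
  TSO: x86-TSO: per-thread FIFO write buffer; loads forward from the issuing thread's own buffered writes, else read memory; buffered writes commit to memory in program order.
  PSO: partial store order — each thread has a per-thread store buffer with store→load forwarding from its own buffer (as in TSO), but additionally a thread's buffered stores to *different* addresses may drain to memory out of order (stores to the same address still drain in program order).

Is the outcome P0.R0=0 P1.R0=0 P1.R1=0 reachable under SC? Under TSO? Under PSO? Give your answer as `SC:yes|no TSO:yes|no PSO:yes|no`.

SC:no TSO:yes PSO:yes

outcome vector order: (P0.R0,P1.R0,P1.R1)
SC: 4 outcomes — {011; 200; 201; 211}
TSO: 6 outcomes — {000; 001; 011; 200; 201; 211}
PSO: 6 outcomes — {000; 001; 011; 200; 201; 211}
target 000 ∈ {TSO,PSO}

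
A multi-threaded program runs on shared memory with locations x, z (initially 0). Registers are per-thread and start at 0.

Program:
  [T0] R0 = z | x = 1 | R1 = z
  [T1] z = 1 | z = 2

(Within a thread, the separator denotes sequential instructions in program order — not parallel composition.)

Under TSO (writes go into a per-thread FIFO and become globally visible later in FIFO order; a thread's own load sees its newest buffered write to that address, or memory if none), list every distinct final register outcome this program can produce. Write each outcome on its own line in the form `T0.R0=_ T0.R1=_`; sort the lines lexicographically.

outcome vector order: (T0.R0,T0.R1)
|TSO outcomes| = 6

T0.R0=0 T0.R1=0
T0.R0=0 T0.R1=1
T0.R0=0 T0.R1=2
T0.R0=1 T0.R1=1
T0.R0=1 T0.R1=2
T0.R0=2 T0.R1=2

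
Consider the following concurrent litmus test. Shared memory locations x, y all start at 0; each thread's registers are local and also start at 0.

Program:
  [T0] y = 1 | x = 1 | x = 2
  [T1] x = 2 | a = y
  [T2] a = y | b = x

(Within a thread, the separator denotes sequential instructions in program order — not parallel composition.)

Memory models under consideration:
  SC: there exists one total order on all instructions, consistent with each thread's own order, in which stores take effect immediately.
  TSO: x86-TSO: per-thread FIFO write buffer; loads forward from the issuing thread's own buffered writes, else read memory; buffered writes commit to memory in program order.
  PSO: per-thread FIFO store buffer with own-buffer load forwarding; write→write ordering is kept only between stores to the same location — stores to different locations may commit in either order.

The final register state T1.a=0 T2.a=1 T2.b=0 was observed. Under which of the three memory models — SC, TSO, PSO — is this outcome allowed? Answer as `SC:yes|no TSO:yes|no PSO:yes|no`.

SC:no TSO:yes PSO:yes

outcome vector order: (T1.a,T2.a,T2.b)
SC (11): 0/0/0; 0/0/1; 0/0/2; 0/1/1; 0/1/2; 1/0/0; 1/0/1; 1/0/2; 1/1/0; 1/1/1; 1/1/2
TSO (12): 0/0/0; 0/0/1; 0/0/2; 0/1/0; 0/1/1; 0/1/2; 1/0/0; 1/0/1; 1/0/2; 1/1/0; 1/1/1; 1/1/2
PSO (12): 0/0/0; 0/0/1; 0/0/2; 0/1/0; 0/1/1; 0/1/2; 1/0/0; 1/0/1; 1/0/2; 1/1/0; 1/1/1; 1/1/2
target 0/1/0 ∈ {TSO,PSO}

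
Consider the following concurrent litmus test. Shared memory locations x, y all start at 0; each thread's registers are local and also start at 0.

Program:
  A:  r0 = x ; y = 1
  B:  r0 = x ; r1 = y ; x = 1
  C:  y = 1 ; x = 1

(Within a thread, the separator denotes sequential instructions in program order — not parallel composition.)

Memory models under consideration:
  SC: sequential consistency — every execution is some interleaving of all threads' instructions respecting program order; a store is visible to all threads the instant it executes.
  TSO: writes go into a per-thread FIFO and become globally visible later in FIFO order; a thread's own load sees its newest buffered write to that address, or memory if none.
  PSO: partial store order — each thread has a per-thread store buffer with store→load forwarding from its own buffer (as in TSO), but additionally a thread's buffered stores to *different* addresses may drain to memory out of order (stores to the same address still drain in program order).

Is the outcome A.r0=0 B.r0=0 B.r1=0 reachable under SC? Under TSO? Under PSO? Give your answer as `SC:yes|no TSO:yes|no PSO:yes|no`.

SC:yes TSO:yes PSO:yes

outcome vector order: (A.r0,B.r0,B.r1)
[SC] allowed = {0/0/0, 0/0/1, 0/1/1, 1/0/0, 1/0/1, 1/1/1}
[TSO] allowed = {0/0/0, 0/0/1, 0/1/1, 1/0/0, 1/0/1, 1/1/1}
[PSO] allowed = {0/0/0, 0/0/1, 0/1/0, 0/1/1, 1/0/0, 1/0/1, 1/1/0, 1/1/1}
target 0/0/0 ∈ {SC,TSO,PSO}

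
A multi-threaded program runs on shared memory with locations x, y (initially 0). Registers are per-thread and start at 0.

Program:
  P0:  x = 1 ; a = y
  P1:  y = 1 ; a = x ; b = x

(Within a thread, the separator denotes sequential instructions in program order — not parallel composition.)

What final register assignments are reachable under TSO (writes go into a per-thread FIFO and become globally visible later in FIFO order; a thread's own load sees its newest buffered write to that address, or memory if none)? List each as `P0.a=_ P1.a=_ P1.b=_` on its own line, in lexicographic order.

P0.a=0 P1.a=0 P1.b=0
P0.a=0 P1.a=0 P1.b=1
P0.a=0 P1.a=1 P1.b=1
P0.a=1 P1.a=0 P1.b=0
P0.a=1 P1.a=0 P1.b=1
P0.a=1 P1.a=1 P1.b=1

outcome vector order: (P0.a,P1.a,P1.b)
|TSO outcomes| = 6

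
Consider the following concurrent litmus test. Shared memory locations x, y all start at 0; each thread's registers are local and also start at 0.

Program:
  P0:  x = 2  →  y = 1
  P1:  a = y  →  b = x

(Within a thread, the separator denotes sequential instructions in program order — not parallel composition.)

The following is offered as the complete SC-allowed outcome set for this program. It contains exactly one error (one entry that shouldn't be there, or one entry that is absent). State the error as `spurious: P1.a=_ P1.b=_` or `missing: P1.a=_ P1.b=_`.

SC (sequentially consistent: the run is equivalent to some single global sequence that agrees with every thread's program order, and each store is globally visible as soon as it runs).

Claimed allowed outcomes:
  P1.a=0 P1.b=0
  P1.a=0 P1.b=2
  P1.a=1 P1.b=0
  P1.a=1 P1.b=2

spurious: P1.a=1 P1.b=0

outcome vector order: (P1.a,P1.b)
[SC] allowed = {00 02 12}
claimed∖SC = {10}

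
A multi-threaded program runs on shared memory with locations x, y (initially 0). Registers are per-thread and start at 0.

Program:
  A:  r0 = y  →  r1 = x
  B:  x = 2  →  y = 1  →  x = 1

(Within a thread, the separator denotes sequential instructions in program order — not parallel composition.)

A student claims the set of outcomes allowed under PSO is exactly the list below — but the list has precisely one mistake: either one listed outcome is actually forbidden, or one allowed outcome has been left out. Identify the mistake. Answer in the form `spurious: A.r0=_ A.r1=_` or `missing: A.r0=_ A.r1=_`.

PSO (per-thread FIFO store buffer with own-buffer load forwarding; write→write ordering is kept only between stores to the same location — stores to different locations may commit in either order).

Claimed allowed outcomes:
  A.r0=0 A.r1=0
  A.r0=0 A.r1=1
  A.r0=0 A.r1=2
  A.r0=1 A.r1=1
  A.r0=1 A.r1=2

missing: A.r0=1 A.r1=0

outcome vector order: (A.r0,A.r1)
PSO (6): (0,0), (0,1), (0,2), (1,0), (1,1), (1,2)
PSO∖claimed = {(1,0)}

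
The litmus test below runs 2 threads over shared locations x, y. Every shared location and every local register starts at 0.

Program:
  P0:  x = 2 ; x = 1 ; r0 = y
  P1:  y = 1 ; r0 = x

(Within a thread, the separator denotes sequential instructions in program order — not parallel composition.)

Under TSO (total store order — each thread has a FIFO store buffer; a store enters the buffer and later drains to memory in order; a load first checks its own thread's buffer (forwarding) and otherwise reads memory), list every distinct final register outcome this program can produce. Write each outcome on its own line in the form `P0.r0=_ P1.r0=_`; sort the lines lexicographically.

P0.r0=0 P1.r0=0
P0.r0=0 P1.r0=1
P0.r0=0 P1.r0=2
P0.r0=1 P1.r0=0
P0.r0=1 P1.r0=1
P0.r0=1 P1.r0=2

outcome vector order: (P0.r0,P1.r0)
|TSO outcomes| = 6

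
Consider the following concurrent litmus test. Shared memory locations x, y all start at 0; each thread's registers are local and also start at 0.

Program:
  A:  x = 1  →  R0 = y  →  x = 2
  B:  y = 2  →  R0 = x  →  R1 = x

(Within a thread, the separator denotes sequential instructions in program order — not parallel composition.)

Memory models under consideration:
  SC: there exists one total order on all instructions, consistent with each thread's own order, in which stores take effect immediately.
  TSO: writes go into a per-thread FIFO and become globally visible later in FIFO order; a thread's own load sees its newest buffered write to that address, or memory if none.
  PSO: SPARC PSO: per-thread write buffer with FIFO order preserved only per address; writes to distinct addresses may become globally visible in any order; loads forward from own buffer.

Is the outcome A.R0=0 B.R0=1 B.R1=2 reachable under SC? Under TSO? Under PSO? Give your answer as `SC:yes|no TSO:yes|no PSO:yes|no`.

SC:yes TSO:yes PSO:yes

outcome vector order: (A.R0,B.R0,B.R1)
under SC → <0 1 1>; <0 1 2>; <0 2 2>; <2 0 0>; <2 0 1>; <2 0 2>; <2 1 1>; <2 1 2>; <2 2 2>
under TSO → <0 0 0>; <0 0 1>; <0 0 2>; <0 1 1>; <0 1 2>; <0 2 2>; <2 0 0>; <2 0 1>; <2 0 2>; <2 1 1>; <2 1 2>; <2 2 2>
under PSO → <0 0 0>; <0 0 1>; <0 0 2>; <0 1 1>; <0 1 2>; <0 2 2>; <2 0 0>; <2 0 1>; <2 0 2>; <2 1 1>; <2 1 2>; <2 2 2>
target <0 1 2> ∈ {SC,TSO,PSO}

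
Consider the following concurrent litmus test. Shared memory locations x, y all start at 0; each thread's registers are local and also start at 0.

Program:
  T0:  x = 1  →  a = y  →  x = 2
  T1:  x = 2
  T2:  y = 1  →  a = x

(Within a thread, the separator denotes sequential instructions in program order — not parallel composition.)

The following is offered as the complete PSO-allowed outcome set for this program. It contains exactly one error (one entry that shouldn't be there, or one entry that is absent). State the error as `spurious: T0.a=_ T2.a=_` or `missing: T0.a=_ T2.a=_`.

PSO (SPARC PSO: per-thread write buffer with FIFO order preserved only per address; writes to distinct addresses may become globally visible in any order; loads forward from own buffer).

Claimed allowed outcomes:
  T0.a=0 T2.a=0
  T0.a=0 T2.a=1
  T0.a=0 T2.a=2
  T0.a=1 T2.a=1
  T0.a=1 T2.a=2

outcome vector order: (T0.a,T2.a)
under PSO → (0,0) (0,1) (0,2) (1,0) (1,1) (1,2)
PSO∖claimed = {(1,0)}

missing: T0.a=1 T2.a=0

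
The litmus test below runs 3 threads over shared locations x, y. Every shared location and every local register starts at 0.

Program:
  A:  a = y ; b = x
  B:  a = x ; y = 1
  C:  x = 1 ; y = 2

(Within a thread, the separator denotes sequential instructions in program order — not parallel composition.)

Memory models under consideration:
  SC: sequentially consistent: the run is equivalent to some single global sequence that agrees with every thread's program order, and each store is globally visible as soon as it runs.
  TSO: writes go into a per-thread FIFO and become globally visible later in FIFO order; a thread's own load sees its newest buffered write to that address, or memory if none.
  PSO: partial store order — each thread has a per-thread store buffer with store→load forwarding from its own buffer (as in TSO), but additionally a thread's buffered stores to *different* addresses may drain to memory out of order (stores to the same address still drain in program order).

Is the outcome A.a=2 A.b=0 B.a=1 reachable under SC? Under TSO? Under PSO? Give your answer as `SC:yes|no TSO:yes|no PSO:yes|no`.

outcome vector order: (A.a,A.b,B.a)
SC: 9 outcomes — {000 001 010 011 100 110 111 210 211}
TSO: 9 outcomes — {000 001 010 011 100 110 111 210 211}
PSO: 11 outcomes — {000 001 010 011 100 110 111 200 201 210 211}
target 201 ∈ {PSO}

SC:no TSO:no PSO:yes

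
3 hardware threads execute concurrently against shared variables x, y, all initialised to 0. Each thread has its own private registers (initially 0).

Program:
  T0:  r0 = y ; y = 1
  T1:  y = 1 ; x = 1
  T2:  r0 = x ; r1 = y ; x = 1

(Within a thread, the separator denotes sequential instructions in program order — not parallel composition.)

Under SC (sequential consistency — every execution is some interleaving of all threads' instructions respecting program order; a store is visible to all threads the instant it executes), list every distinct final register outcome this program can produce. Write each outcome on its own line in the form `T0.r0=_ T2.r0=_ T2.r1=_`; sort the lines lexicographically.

T0.r0=0 T2.r0=0 T2.r1=0
T0.r0=0 T2.r0=0 T2.r1=1
T0.r0=0 T2.r0=1 T2.r1=1
T0.r0=1 T2.r0=0 T2.r1=0
T0.r0=1 T2.r0=0 T2.r1=1
T0.r0=1 T2.r0=1 T2.r1=1

outcome vector order: (T0.r0,T2.r0,T2.r1)
|SC outcomes| = 6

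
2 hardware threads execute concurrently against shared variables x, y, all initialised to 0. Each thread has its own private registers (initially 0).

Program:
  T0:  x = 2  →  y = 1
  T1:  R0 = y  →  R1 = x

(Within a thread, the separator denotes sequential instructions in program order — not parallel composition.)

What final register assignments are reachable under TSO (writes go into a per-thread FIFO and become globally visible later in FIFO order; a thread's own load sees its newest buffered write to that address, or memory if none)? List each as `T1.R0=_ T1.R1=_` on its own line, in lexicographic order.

T1.R0=0 T1.R1=0
T1.R0=0 T1.R1=2
T1.R0=1 T1.R1=2

outcome vector order: (T1.R0,T1.R1)
|TSO outcomes| = 3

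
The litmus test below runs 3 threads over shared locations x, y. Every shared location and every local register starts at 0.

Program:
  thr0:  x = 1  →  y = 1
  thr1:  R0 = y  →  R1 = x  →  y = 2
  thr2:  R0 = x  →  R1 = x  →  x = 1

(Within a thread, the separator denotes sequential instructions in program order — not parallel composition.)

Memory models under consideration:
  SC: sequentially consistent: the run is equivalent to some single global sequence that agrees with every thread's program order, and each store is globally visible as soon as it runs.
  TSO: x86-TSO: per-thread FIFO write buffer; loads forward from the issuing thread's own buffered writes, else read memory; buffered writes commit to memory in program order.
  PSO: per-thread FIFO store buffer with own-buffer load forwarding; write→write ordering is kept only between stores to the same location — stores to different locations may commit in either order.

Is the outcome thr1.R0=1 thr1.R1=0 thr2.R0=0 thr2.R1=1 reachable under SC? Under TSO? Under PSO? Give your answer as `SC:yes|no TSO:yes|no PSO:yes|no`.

SC:no TSO:no PSO:yes

outcome vector order: (thr1.R0,thr1.R1,thr2.R0,thr2.R1)
under SC → (0,0,0,0), (0,0,0,1), (0,0,1,1), (0,1,0,0), (0,1,0,1), (0,1,1,1), (1,1,0,0), (1,1,0,1), (1,1,1,1)
under TSO → (0,0,0,0), (0,0,0,1), (0,0,1,1), (0,1,0,0), (0,1,0,1), (0,1,1,1), (1,1,0,0), (1,1,0,1), (1,1,1,1)
under PSO → (0,0,0,0), (0,0,0,1), (0,0,1,1), (0,1,0,0), (0,1,0,1), (0,1,1,1), (1,0,0,0), (1,0,0,1), (1,0,1,1), (1,1,0,0), (1,1,0,1), (1,1,1,1)
target (1,0,0,1) ∈ {PSO}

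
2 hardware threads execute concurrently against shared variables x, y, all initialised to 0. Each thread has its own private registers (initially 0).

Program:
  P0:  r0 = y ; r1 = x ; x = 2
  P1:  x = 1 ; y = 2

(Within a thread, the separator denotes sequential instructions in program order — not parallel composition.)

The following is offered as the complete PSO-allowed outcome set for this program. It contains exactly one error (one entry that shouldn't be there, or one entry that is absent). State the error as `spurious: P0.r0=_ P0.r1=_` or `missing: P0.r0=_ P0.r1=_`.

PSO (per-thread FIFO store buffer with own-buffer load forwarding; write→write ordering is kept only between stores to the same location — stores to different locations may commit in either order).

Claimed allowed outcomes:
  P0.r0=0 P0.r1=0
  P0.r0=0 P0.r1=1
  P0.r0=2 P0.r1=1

missing: P0.r0=2 P0.r1=0

outcome vector order: (P0.r0,P0.r1)
under PSO → 0/0, 0/1, 2/0, 2/1
PSO∖claimed = {2/0}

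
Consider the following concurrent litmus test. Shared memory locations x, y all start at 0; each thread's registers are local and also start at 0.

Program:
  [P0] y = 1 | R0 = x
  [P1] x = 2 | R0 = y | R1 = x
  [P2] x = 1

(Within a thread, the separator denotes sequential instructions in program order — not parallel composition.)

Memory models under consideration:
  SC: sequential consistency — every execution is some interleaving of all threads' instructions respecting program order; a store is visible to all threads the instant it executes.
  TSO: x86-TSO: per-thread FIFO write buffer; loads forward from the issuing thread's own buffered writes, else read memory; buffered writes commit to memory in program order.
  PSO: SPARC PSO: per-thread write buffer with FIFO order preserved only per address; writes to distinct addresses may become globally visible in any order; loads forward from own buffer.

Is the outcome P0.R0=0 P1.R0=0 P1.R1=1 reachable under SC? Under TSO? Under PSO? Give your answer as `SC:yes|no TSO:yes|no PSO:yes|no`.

SC:no TSO:yes PSO:yes

outcome vector order: (P0.R0,P1.R0,P1.R1)
under SC → 0/1/1 0/1/2 1/0/1 1/0/2 1/1/1 1/1/2 2/0/1 2/0/2 2/1/1 2/1/2
under TSO → 0/0/1 0/0/2 0/1/1 0/1/2 1/0/1 1/0/2 1/1/1 1/1/2 2/0/1 2/0/2 2/1/1 2/1/2
under PSO → 0/0/1 0/0/2 0/1/1 0/1/2 1/0/1 1/0/2 1/1/1 1/1/2 2/0/1 2/0/2 2/1/1 2/1/2
target 0/0/1 ∈ {TSO,PSO}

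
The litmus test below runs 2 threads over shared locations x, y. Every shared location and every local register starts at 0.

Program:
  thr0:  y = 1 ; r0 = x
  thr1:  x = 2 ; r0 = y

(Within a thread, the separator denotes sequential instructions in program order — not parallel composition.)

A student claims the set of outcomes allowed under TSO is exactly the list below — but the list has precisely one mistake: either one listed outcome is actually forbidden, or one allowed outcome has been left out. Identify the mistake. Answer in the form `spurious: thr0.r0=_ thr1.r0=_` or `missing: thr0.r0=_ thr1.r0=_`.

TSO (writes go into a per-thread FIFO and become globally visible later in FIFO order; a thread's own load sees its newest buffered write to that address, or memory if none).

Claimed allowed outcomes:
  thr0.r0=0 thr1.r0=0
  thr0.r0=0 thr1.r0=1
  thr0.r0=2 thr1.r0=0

outcome vector order: (thr0.r0,thr1.r0)
[TSO] allowed = {00, 01, 20, 21}
TSO∖claimed = {21}

missing: thr0.r0=2 thr1.r0=1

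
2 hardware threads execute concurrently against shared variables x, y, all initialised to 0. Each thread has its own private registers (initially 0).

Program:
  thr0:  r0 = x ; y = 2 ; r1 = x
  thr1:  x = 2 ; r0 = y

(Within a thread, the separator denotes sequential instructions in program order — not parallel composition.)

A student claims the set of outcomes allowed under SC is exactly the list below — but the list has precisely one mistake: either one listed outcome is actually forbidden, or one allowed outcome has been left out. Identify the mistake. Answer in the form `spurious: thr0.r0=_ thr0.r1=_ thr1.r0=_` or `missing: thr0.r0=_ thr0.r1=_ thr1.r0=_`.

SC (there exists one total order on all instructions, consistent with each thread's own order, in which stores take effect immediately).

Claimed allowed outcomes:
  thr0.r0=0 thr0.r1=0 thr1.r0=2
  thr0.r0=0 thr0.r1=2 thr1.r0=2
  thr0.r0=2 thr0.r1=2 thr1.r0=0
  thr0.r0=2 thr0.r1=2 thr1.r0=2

missing: thr0.r0=0 thr0.r1=2 thr1.r0=0

outcome vector order: (thr0.r0,thr0.r1,thr1.r0)
SC (5): 0/0/2; 0/2/0; 0/2/2; 2/2/0; 2/2/2
SC∖claimed = {0/2/0}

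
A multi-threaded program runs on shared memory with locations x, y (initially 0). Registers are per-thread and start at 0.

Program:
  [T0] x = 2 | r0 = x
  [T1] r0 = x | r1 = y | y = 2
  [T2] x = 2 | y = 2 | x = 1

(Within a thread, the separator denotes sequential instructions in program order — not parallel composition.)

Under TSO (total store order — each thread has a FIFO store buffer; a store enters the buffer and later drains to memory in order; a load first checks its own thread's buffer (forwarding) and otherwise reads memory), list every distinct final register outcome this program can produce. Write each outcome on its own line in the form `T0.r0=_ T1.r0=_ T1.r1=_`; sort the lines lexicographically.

outcome vector order: (T0.r0,T1.r0,T1.r1)
|TSO outcomes| = 10

T0.r0=1 T1.r0=0 T1.r1=0
T0.r0=1 T1.r0=0 T1.r1=2
T0.r0=1 T1.r0=1 T1.r1=2
T0.r0=1 T1.r0=2 T1.r1=0
T0.r0=1 T1.r0=2 T1.r1=2
T0.r0=2 T1.r0=0 T1.r1=0
T0.r0=2 T1.r0=0 T1.r1=2
T0.r0=2 T1.r0=1 T1.r1=2
T0.r0=2 T1.r0=2 T1.r1=0
T0.r0=2 T1.r0=2 T1.r1=2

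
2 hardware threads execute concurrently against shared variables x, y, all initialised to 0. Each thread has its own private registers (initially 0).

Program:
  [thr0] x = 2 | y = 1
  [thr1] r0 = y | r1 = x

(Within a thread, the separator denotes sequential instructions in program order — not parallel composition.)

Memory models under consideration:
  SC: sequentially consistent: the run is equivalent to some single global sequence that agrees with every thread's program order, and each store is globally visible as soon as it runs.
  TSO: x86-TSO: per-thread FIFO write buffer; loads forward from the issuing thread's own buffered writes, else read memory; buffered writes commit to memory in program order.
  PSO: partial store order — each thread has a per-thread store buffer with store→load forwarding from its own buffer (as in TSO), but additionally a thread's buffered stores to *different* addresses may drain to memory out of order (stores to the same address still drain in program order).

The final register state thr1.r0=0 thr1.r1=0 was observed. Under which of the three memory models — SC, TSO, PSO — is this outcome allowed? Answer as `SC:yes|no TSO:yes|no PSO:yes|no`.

SC:yes TSO:yes PSO:yes

outcome vector order: (thr1.r0,thr1.r1)
[SC] allowed = {<0 0>; <0 2>; <1 2>}
[TSO] allowed = {<0 0>; <0 2>; <1 2>}
[PSO] allowed = {<0 0>; <0 2>; <1 0>; <1 2>}
target <0 0> ∈ {SC,TSO,PSO}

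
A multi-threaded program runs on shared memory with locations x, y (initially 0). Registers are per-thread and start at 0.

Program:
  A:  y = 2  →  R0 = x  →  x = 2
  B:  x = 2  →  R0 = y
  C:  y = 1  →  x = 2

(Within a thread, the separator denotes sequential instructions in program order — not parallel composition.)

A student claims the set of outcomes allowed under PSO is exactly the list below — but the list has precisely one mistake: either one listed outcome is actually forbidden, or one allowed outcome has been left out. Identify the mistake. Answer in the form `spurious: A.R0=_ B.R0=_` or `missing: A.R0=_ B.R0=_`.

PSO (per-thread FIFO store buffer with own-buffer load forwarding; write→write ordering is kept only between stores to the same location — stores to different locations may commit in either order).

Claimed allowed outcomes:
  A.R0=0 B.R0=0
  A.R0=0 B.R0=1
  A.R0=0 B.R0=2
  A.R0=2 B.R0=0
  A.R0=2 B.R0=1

outcome vector order: (A.R0,B.R0)
PSO: 6 outcomes — {0/0; 0/1; 0/2; 2/0; 2/1; 2/2}
PSO∖claimed = {2/2}

missing: A.R0=2 B.R0=2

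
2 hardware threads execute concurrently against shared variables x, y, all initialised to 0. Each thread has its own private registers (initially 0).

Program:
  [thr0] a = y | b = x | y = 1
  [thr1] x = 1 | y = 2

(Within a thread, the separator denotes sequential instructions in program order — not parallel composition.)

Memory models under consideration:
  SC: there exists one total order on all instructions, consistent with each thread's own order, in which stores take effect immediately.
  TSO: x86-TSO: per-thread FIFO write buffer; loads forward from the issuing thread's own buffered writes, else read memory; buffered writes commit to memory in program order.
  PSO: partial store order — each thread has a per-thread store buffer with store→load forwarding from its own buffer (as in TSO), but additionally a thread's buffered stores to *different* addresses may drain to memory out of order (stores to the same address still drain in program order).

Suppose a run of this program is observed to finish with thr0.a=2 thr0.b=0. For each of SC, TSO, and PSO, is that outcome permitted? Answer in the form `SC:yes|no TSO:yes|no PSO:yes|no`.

outcome vector order: (thr0.a,thr0.b)
[SC] allowed = {(0,0) (0,1) (2,1)}
[TSO] allowed = {(0,0) (0,1) (2,1)}
[PSO] allowed = {(0,0) (0,1) (2,0) (2,1)}
target (2,0) ∈ {PSO}

SC:no TSO:no PSO:yes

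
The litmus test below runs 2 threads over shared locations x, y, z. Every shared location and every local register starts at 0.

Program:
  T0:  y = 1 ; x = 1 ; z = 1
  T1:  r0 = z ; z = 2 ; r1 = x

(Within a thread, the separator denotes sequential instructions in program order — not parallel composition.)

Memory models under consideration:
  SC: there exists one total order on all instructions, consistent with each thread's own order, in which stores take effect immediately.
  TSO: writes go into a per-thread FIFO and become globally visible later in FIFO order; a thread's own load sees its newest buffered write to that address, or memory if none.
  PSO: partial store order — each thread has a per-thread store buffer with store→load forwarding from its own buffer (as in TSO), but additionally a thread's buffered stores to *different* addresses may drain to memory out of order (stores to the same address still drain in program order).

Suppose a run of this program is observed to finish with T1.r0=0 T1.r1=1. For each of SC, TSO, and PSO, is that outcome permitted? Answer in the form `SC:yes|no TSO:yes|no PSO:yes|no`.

outcome vector order: (T1.r0,T1.r1)
SC: 3 outcomes — {00 01 11}
TSO: 3 outcomes — {00 01 11}
PSO: 4 outcomes — {00 01 10 11}
target 01 ∈ {SC,TSO,PSO}

SC:yes TSO:yes PSO:yes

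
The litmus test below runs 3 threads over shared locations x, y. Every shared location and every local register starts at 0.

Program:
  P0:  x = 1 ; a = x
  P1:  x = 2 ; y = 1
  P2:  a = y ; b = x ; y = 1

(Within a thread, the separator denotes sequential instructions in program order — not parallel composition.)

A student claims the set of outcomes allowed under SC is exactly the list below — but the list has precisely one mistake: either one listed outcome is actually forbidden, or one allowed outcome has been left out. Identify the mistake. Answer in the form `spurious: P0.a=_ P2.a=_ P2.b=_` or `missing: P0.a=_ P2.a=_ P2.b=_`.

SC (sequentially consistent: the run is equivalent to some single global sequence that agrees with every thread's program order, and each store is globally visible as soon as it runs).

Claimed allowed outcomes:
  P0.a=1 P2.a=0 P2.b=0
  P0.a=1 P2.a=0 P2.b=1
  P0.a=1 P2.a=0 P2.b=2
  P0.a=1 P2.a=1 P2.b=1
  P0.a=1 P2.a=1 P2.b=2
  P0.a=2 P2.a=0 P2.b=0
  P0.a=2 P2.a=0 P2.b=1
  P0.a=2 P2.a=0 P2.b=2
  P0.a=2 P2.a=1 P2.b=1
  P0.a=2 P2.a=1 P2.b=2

spurious: P0.a=2 P2.a=1 P2.b=1

outcome vector order: (P0.a,P2.a,P2.b)
SC (9): 1/0/0; 1/0/1; 1/0/2; 1/1/1; 1/1/2; 2/0/0; 2/0/1; 2/0/2; 2/1/2
claimed∖SC = {2/1/1}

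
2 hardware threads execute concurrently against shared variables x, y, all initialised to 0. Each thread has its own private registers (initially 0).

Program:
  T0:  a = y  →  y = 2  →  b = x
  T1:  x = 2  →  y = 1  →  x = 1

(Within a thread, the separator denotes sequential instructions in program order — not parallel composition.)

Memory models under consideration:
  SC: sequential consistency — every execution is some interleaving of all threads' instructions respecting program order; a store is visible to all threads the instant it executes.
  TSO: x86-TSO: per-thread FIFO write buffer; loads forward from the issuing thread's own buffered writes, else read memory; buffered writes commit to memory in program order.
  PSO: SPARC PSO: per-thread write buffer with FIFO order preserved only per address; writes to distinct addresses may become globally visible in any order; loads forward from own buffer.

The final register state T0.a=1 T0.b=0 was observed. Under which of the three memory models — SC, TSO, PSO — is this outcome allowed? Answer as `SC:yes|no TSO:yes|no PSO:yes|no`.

SC:no TSO:no PSO:yes

outcome vector order: (T0.a,T0.b)
under SC → <0 0> <0 1> <0 2> <1 1> <1 2>
under TSO → <0 0> <0 1> <0 2> <1 1> <1 2>
under PSO → <0 0> <0 1> <0 2> <1 0> <1 1> <1 2>
target <1 0> ∈ {PSO}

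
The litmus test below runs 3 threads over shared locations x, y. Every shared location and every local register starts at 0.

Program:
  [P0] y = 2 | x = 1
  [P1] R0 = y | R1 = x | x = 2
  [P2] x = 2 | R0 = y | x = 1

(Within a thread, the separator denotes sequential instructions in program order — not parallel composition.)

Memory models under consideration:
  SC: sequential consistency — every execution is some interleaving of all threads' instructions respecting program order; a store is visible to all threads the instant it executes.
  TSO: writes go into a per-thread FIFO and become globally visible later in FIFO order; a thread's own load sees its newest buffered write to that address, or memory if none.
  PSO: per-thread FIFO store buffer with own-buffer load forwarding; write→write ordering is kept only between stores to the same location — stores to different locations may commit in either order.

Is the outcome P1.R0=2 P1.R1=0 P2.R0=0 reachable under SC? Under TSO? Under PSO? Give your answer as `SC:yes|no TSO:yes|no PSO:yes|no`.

SC:no TSO:yes PSO:yes

outcome vector order: (P1.R0,P1.R1,P2.R0)
SC (11): (0,0,0); (0,0,2); (0,1,0); (0,1,2); (0,2,0); (0,2,2); (2,0,2); (2,1,0); (2,1,2); (2,2,0); (2,2,2)
TSO (12): (0,0,0); (0,0,2); (0,1,0); (0,1,2); (0,2,0); (0,2,2); (2,0,0); (2,0,2); (2,1,0); (2,1,2); (2,2,0); (2,2,2)
PSO (12): (0,0,0); (0,0,2); (0,1,0); (0,1,2); (0,2,0); (0,2,2); (2,0,0); (2,0,2); (2,1,0); (2,1,2); (2,2,0); (2,2,2)
target (2,0,0) ∈ {TSO,PSO}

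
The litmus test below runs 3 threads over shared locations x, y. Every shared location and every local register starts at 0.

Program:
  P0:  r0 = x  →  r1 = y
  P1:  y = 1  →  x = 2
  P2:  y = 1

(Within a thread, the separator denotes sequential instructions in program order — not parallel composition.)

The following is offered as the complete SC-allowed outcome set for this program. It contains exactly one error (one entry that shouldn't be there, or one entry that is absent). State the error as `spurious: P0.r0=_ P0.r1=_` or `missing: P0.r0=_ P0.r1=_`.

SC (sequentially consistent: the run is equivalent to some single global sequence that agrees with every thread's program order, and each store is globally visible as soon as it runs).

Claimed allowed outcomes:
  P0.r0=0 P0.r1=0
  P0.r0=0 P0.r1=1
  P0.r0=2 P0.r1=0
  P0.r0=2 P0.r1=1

outcome vector order: (P0.r0,P0.r1)
[SC] allowed = {(0,0); (0,1); (2,1)}
claimed∖SC = {(2,0)}

spurious: P0.r0=2 P0.r1=0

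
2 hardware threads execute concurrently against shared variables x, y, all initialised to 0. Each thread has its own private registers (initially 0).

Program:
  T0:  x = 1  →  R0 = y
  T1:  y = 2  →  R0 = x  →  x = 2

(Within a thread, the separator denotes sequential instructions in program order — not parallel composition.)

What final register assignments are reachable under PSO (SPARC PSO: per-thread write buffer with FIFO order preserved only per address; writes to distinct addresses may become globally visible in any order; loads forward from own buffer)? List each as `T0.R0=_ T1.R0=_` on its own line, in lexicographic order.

outcome vector order: (T0.R0,T1.R0)
|PSO outcomes| = 4

T0.R0=0 T1.R0=0
T0.R0=0 T1.R0=1
T0.R0=2 T1.R0=0
T0.R0=2 T1.R0=1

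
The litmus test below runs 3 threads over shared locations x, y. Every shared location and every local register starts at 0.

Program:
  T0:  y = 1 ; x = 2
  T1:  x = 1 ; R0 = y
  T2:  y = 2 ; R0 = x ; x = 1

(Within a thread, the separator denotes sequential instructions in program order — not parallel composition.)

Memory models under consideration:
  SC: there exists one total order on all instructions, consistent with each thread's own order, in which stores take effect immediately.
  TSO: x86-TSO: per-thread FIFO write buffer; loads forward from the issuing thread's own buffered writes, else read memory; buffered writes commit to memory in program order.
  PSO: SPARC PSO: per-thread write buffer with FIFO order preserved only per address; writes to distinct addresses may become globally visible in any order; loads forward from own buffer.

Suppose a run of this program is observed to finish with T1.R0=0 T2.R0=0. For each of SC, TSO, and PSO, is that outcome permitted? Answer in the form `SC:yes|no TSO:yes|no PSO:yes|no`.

outcome vector order: (T1.R0,T2.R0)
SC (8): (0,1), (0,2), (1,0), (1,1), (1,2), (2,0), (2,1), (2,2)
TSO (9): (0,0), (0,1), (0,2), (1,0), (1,1), (1,2), (2,0), (2,1), (2,2)
PSO (9): (0,0), (0,1), (0,2), (1,0), (1,1), (1,2), (2,0), (2,1), (2,2)
target (0,0) ∈ {TSO,PSO}

SC:no TSO:yes PSO:yes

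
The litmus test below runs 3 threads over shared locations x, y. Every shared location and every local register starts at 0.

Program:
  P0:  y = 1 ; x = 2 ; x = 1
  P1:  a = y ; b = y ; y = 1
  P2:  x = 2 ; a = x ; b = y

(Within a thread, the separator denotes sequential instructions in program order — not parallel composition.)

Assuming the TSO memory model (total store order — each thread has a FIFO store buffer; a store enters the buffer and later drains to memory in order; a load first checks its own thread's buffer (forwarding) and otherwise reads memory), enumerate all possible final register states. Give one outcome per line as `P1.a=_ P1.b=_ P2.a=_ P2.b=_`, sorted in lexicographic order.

outcome vector order: (P1.a,P1.b,P2.a,P2.b)
|TSO outcomes| = 9

P1.a=0 P1.b=0 P2.a=1 P2.b=1
P1.a=0 P1.b=0 P2.a=2 P2.b=0
P1.a=0 P1.b=0 P2.a=2 P2.b=1
P1.a=0 P1.b=1 P2.a=1 P2.b=1
P1.a=0 P1.b=1 P2.a=2 P2.b=0
P1.a=0 P1.b=1 P2.a=2 P2.b=1
P1.a=1 P1.b=1 P2.a=1 P2.b=1
P1.a=1 P1.b=1 P2.a=2 P2.b=0
P1.a=1 P1.b=1 P2.a=2 P2.b=1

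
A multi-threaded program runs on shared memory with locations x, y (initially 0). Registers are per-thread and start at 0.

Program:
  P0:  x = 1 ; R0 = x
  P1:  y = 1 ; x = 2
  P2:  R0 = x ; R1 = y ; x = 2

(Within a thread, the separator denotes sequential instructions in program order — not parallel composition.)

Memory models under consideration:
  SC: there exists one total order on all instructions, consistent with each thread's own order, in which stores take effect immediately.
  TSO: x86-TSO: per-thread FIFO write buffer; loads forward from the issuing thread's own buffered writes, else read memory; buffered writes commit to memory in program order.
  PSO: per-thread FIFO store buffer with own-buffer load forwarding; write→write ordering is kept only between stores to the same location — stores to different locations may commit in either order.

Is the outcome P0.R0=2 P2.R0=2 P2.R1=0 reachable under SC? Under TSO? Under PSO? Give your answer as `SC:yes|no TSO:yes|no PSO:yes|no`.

outcome vector order: (P0.R0,P2.R0,P2.R1)
SC (10): <1 0 0> <1 0 1> <1 1 0> <1 1 1> <1 2 1> <2 0 0> <2 0 1> <2 1 0> <2 1 1> <2 2 1>
TSO (10): <1 0 0> <1 0 1> <1 1 0> <1 1 1> <1 2 1> <2 0 0> <2 0 1> <2 1 0> <2 1 1> <2 2 1>
PSO (12): <1 0 0> <1 0 1> <1 1 0> <1 1 1> <1 2 0> <1 2 1> <2 0 0> <2 0 1> <2 1 0> <2 1 1> <2 2 0> <2 2 1>
target <2 2 0> ∈ {PSO}

SC:no TSO:no PSO:yes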